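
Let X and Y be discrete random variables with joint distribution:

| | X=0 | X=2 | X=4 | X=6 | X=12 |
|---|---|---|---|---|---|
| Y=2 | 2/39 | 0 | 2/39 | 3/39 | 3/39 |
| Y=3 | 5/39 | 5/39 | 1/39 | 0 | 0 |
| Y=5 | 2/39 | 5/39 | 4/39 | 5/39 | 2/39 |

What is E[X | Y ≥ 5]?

P(Y ≥ 5) = 6/13.
Σ X·P over the event = 0·(2/39) + 2·(5/39) + 4·(4/39) + 6·(5/39) + 12·(2/39) = 80/39.
E[X | Y ≥ 5] = (80/39) / (6/13) = 40/9.

40/9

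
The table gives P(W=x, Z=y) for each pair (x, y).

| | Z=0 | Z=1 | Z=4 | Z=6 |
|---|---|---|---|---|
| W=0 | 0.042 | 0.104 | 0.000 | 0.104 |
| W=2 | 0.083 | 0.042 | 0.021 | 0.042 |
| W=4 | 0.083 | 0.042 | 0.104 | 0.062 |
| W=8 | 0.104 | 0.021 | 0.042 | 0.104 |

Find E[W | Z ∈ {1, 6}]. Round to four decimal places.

P(Z ∈ {1, 6}) = 0.521.
Σ W·P over the event = 0·(0.104) + 0·(0.104) + 2·(0.042) + 2·(0.042) + 4·(0.042) + 4·(0.062) + 8·(0.021) + 8·(0.104) = 1.584.
E[W | Z ∈ {1, 6}] = (1.584) / (0.521) = 3.0403.

3.0403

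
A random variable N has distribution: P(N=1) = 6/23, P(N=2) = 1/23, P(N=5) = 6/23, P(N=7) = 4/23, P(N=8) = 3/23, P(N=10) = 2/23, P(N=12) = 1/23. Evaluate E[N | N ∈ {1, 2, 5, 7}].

P(N ∈ {1, 2, 5, 7}) = 17/23.
Σ over the event: 1·6/23 + 2·1/23 + 5·6/23 + 7·4/23 = 66/23.
E[N | N ∈ {1, 2, 5, 7}] = (66/23) / (17/23) = 66/17.

66/17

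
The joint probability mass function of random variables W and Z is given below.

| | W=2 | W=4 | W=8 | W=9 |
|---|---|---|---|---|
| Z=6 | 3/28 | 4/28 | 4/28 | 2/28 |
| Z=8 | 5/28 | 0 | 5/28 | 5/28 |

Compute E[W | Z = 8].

P(Z = 8) = 15/28.
Σ W·P over the event = 2·(5/28) + 8·(5/28) + 9·(5/28) = 95/28.
E[W | Z = 8] = (95/28) / (15/28) = 19/3.

19/3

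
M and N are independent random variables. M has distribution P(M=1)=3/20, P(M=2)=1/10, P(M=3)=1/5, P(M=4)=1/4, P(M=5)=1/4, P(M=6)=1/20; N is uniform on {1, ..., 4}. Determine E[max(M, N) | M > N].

212/49

P(M > N) = 49/80.
Summing max(M,N)·P(x,y) over outcomes with M > N gives 53/20.
E[max(M, N) | M > N] = (53/20) / (49/80) = 212/49.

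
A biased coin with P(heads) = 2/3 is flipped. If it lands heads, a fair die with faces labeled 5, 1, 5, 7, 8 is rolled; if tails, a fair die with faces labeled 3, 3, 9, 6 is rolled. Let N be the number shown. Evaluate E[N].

313/60

E[N | heads] = (5+1+5+7+8)/5 = 26/5.
E[N | tails] = (3+3+9+6)/4 = 21/4.
By the law of total expectation,
E[N] = (2/3)·(26/5) + (1/3)·(21/4) = 313/60.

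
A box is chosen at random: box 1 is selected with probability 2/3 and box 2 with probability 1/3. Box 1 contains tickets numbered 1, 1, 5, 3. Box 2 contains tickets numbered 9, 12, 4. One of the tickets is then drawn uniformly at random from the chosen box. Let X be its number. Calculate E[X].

E[X | box 1] = (1+1+5+3)/4 = 5/2.
E[X | box 2] = (9+12+4)/3 = 25/3.
By the law of total expectation,
E[X] = (2/3)·(5/2) + (1/3)·(25/3) = 40/9.

40/9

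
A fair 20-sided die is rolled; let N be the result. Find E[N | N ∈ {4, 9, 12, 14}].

P(N ∈ {4, 9, 12, 14}) = 1/5.
Σ over the event: 4·1/20 + 9·1/20 + 12·1/20 + 14·1/20 = 39/20.
E[N | N ∈ {4, 9, 12, 14}] = (39/20) / (1/5) = 39/4.

39/4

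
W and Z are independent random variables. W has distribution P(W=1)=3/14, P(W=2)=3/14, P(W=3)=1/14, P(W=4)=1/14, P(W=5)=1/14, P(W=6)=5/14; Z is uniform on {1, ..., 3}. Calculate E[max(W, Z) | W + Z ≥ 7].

52/9

P(W + Z ≥ 7) = 3/7.
Summing max(W,Z)·P(x,y) over outcomes with W + Z ≥ 7 gives 52/21.
E[max(W, Z) | W + Z ≥ 7] = (52/21) / (3/7) = 52/9.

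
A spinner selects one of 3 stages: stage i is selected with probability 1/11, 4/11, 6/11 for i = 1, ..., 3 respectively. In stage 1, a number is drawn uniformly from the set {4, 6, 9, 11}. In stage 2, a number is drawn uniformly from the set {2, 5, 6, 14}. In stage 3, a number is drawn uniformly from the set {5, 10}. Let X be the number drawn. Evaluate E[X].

159/22

E[X | stage 1] = (4+6+9+11)/4 = 15/2.
E[X | stage 2] = (2+5+6+14)/4 = 27/4.
E[X | stage 3] = (5+10)/2 = 15/2.
By the law of total expectation,
E[X] = (1/11)·(15/2) + (4/11)·(27/4) + (6/11)·(15/2) = 159/22.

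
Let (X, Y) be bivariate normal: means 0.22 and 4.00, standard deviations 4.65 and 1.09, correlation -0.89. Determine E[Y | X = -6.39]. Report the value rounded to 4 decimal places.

For a bivariate normal, E[Y | X=x] = μ_Y + ρ·(σ_Y/σ_X)·(x − μ_X).
E[Y | X=-6.39] = 4.00 + (-0.89)·(1.09/4.65)·(-6.39 − (0.22)) = 4.00 + (-0.20862)·(-6.61) = 5.3790.

5.3790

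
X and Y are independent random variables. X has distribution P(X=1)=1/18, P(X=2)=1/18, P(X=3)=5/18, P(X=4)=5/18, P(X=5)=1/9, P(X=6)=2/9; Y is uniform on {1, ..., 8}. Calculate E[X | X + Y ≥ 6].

P(X + Y ≥ 6) = 61/72.
Summing X·P(x,y) over outcomes with X + Y ≥ 6 gives 43/12.
E[X | X + Y ≥ 6] = (43/12) / (61/72) = 258/61.

258/61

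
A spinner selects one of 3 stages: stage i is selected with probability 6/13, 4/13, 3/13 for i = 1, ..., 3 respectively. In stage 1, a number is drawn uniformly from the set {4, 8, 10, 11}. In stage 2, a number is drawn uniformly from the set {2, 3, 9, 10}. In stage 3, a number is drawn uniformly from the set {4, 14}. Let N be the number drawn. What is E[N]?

201/26

E[N | stage 1] = (4+8+10+11)/4 = 33/4.
E[N | stage 2] = (2+3+9+10)/4 = 6.
E[N | stage 3] = (4+14)/2 = 9.
By the law of total expectation,
E[N] = (6/13)·(33/4) + (4/13)·(6) + (3/13)·(9) = 201/26.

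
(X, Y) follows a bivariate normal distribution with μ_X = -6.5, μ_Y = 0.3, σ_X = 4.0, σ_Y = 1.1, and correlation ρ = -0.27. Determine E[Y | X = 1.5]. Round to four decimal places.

-0.2940

E[Y | X=x] = μ_Y + ρ(σ_Y/σ_X)(x − μ_X) for jointly normal variables.
E[Y | X=1.5] = 0.3 + (-0.27)·(1.1/4.0)·(1.5 − (-6.5)) = 0.3 + (-0.07425)·(8) = -0.2940.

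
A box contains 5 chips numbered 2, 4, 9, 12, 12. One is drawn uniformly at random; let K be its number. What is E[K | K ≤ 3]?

2

P(K ≤ 3) = 1/5.
Σ over the event: 2·1/5 = 2/5.
E[K | K ≤ 3] = (2/5) / (1/5) = 2.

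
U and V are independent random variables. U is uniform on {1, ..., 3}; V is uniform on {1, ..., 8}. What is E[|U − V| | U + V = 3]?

Outcomes with U + V = 3: (1,2), (2,1), each with probability 1/24.
E[|U − V| | U + V = 3] = (1 + 1) / 2 = 1.

1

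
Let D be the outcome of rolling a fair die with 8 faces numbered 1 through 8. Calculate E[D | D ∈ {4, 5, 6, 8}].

P(D ∈ {4, 5, 6, 8}) = 1/2.
Σ over the event: 4·1/8 + 5·1/8 + 6·1/8 + 8·1/8 = 23/8.
E[D | D ∈ {4, 5, 6, 8}] = (23/8) / (1/2) = 23/4.

23/4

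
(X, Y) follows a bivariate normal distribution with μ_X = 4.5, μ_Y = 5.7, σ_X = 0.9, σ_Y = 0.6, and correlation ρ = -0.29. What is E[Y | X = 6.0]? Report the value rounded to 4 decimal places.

E[Y | X=x] = μ_Y + ρ(σ_Y/σ_X)(x − μ_X) for jointly normal variables.
E[Y | X=6.0] = 5.7 + (-0.29)·(0.6/0.9)·(6.0 − (4.5)) = 5.7 + (-0.19333)·(1.5) = 5.4100.

5.4100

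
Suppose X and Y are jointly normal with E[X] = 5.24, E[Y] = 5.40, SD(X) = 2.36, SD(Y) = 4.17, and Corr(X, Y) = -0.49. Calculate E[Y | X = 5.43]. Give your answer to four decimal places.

The regression of Y on X has slope ρ·σ_Y/σ_X and passes through (μ_X, μ_Y).
E[Y | X=5.43] = 5.40 + (-0.49)·(4.17/2.36)·(5.43 − (5.24)) = 5.40 + (-0.86581)·(0.19) = 5.2355.

5.2355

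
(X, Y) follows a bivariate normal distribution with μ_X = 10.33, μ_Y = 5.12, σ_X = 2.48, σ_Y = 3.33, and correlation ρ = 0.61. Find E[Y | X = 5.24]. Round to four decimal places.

E[Y | X=x] = μ_Y + ρ(σ_Y/σ_X)(x − μ_X) for jointly normal variables.
E[Y | X=5.24] = 5.12 + (0.61)·(3.33/2.48)·(5.24 − (10.33)) = 5.12 + (0.81907)·(-5.09) = 0.9509.

0.9509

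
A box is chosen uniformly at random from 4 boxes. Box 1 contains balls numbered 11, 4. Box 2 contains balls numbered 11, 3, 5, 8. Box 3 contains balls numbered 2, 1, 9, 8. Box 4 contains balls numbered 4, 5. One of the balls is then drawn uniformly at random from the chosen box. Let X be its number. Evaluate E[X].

E[X | box 1] = (11+4)/2 = 15/2.
E[X | box 2] = (11+3+5+8)/4 = 27/4.
E[X | box 3] = (2+1+9+8)/4 = 5.
E[X | box 4] = (4+5)/2 = 9/2.
By the law of total expectation,
E[X] = (1/4)·(15/2) + (1/4)·(27/4) + (1/4)·(5) + (1/4)·(9/2) = 95/16.

95/16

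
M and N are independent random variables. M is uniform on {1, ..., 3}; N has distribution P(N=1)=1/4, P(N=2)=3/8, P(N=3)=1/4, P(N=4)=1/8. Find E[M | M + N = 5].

7/3

P(M + N = 5) = 1/4.
Summing M·P(x,y) over outcomes with M + N = 5 gives 7/12.
E[M | M + N = 5] = (7/12) / (1/4) = 7/3.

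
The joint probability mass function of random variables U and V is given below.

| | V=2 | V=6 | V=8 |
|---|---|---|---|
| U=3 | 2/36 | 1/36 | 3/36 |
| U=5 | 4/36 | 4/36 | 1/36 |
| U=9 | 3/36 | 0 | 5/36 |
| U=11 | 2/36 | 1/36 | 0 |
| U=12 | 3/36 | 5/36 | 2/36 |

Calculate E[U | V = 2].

P(V = 2) = 7/18.
Σ U·P over the event = 3·(2/36) + 5·(4/36) + 9·(3/36) + 11·(2/36) + 12·(3/36) = 37/12.
E[U | V = 2] = (37/12) / (7/18) = 111/14.

111/14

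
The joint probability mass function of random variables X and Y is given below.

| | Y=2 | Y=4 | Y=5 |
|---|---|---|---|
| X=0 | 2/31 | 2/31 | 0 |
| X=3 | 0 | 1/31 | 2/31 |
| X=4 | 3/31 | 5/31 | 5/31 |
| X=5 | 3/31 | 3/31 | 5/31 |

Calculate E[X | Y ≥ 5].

17/4

P(Y ≥ 5) = 12/31.
Σ X·P over the event = 3·(2/31) + 4·(5/31) + 5·(5/31) = 51/31.
E[X | Y ≥ 5] = (51/31) / (12/31) = 17/4.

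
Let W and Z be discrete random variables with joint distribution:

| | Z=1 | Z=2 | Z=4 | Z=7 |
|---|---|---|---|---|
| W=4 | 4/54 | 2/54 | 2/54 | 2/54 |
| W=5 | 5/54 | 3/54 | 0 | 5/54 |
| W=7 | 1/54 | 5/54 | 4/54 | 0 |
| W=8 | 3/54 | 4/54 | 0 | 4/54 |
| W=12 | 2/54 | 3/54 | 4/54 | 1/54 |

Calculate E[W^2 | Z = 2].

1040/17

P(Z = 2) = 17/54.
Σ W^2·P over the event = 16·(2/54) + 25·(3/54) + 49·(5/54) + 64·(4/54) + 144·(3/54) = 520/27.
E[W^2 | Z = 2] = (520/27) / (17/54) = 1040/17.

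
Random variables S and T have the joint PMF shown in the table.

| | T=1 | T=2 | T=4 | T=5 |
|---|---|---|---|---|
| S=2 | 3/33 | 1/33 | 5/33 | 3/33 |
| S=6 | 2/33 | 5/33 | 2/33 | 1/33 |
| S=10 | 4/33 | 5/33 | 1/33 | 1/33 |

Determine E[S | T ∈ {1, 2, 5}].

P(T ∈ {1, 2, 5}) = 25/33.
Summing S·P(S=x,T=y) over the conditioning event gives 54/11.
E[S | T ∈ {1, 2, 5}] = (54/11) / (25/33) = 162/25.

162/25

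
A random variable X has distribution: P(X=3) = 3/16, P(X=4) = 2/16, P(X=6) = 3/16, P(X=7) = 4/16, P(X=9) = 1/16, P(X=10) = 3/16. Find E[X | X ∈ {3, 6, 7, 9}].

P(X ∈ {3, 6, 7, 9}) = 11/16.
Σ over the event: 3·3/16 + 6·3/16 + 7·1/4 + 9·1/16 = 4.
E[X | X ∈ {3, 6, 7, 9}] = (4) / (11/16) = 64/11.

64/11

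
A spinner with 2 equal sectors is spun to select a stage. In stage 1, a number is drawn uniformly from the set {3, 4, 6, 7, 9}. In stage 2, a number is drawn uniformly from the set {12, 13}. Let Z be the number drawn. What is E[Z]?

183/20

E[Z | stage 1] = (3+4+6+7+9)/5 = 29/5.
E[Z | stage 2] = (12+13)/2 = 25/2.
E[Z] = (1/2)·(29/5) + (1/2)·(25/2) = 183/20.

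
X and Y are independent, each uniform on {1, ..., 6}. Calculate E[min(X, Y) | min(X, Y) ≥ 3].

P(min(X, Y) ≥ 3) = 4/9.
Summing min(X,Y)·P(x,y) over outcomes with min(X, Y) ≥ 3 gives 31/18.
E[min(X, Y) | min(X, Y) ≥ 3] = (31/18) / (4/9) = 31/8.

31/8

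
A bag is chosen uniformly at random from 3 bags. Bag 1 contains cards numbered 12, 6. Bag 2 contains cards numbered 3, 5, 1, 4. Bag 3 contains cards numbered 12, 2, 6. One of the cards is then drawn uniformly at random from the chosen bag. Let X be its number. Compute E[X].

E[X | bag 1] = (12+6)/2 = 9.
E[X | bag 2] = (3+5+1+4)/4 = 13/4.
E[X | bag 3] = (12+2+6)/3 = 20/3.
By the law of total expectation,
E[X] = (1/3)·(9) + (1/3)·(13/4) + (1/3)·(20/3) = 227/36.

227/36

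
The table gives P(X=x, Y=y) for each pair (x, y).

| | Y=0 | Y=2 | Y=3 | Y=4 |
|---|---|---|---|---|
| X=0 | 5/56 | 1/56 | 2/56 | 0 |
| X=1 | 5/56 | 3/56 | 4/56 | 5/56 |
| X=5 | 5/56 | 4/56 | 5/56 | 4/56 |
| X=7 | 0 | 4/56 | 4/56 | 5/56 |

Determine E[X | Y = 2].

17/4

P(Y = 2) = 3/14.
Summing X·P(X=x,Y=y) over the conditioning event gives 51/56.
E[X | Y = 2] = (51/56) / (3/14) = 17/4.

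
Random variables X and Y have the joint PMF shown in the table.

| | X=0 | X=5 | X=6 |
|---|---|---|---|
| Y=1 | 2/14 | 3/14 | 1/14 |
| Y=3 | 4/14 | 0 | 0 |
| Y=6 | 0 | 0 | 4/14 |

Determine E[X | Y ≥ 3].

P(Y ≥ 3) = 4/7.
Σ X·P over the event = 0·(4/14) + 6·(4/14) = 12/7.
E[X | Y ≥ 3] = (12/7) / (4/7) = 3.

3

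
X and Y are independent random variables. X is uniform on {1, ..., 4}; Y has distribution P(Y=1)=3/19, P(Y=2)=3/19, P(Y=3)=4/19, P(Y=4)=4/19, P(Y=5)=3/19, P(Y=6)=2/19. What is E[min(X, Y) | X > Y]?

33/19

P(X > Y) = 1/4.
Summing min(X,Y)·P(x,y) over outcomes with X > Y gives 33/76.
E[min(X, Y) | X > Y] = (33/76) / (1/4) = 33/19.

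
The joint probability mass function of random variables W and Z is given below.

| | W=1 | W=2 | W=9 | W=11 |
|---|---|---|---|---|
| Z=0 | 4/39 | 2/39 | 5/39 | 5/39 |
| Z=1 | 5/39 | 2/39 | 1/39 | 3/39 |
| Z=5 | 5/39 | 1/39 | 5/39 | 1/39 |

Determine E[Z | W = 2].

P(W = 2) = 5/39.
Σ Z·P over the event = 0·(2/39) + 1·(2/39) + 5·(1/39) = 7/39.
E[Z | W = 2] = (7/39) / (5/39) = 7/5.

7/5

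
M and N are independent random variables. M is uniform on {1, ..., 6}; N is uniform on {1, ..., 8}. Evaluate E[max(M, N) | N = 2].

Outcomes with N = 2: (1,2), (2,2), (3,2), (4,2), (5,2), (6,2), each with probability 1/48.
E[max(M, N) | N = 2] = (2 + 2 + 3 + 4 + 5 + 6) / 6 = 11/3.

11/3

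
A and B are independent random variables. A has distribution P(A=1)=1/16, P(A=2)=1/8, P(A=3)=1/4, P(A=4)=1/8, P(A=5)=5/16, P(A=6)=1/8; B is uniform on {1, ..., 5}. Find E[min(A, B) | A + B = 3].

1

P(A + B = 3) = 3/80.
Summing min(A,B)·P(x,y) over outcomes with A + B = 3 gives 3/80.
E[min(A, B) | A + B = 3] = (3/80) / (3/80) = 1.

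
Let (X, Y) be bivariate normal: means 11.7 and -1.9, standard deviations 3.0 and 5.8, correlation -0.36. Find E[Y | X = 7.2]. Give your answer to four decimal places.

For a bivariate normal, E[Y | X=x] = μ_Y + ρ·(σ_Y/σ_X)·(x − μ_X).
E[Y | X=7.2] = -1.9 + (-0.36)·(5.8/3.0)·(7.2 − (11.7)) = -1.9 + (-0.696)·(-4.5) = 1.2320.

1.2320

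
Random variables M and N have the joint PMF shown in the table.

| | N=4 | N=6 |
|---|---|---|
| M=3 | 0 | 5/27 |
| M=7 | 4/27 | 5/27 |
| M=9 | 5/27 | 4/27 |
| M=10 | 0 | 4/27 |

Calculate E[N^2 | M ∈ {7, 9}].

P(M ∈ {7, 9}) = 2/3.
Σ N^2·P over the event = 16·(4/27) + 36·(5/27) + 16·(5/27) + 36·(4/27) = 52/3.
E[N^2 | M ∈ {7, 9}] = (52/3) / (2/3) = 26.

26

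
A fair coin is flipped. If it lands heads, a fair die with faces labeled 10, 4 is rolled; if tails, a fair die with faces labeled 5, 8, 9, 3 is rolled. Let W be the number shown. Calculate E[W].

E[W | heads] = (10+4)/2 = 7.
E[W | tails] = (5+8+9+3)/4 = 25/4.
By the law of total expectation,
E[W] = (1/2)·(7) + (1/2)·(25/4) = 53/8.

53/8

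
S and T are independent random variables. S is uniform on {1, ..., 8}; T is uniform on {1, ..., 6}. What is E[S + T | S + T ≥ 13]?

40/3

Outcomes with S + T ≥ 13: (7,6), (8,5), (8,6), each with probability 1/48.
E[S + T | S + T ≥ 13] = (13 + 13 + 14) / 3 = 40/3.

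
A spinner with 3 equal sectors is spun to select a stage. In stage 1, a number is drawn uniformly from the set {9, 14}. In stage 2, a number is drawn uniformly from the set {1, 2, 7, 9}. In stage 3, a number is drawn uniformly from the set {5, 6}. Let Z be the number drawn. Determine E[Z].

E[Z | stage 1] = (9+14)/2 = 23/2.
E[Z | stage 2] = (1+2+7+9)/4 = 19/4.
E[Z | stage 3] = (5+6)/2 = 11/2.
By the law of total expectation,
E[Z] = (1/3)·(23/2) + (1/3)·(19/4) + (1/3)·(11/2) = 29/4.

29/4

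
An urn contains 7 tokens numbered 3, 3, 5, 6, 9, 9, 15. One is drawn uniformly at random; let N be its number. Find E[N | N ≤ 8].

P(N ≤ 8) = 4/7.
Σ over the event: 3·2/7 + 5·1/7 + 6·1/7 = 17/7.
E[N | N ≤ 8] = (17/7) / (4/7) = 17/4.

17/4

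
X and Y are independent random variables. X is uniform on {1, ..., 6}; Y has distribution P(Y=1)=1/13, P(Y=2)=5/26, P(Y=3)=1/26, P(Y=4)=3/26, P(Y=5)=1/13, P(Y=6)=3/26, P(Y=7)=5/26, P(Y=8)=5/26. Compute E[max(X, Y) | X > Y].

P(X > Y) = 41/156.
Summing max(X,Y)·P(x,y) over outcomes with X > Y gives 95/78.
E[max(X, Y) | X > Y] = (95/78) / (41/156) = 190/41.

190/41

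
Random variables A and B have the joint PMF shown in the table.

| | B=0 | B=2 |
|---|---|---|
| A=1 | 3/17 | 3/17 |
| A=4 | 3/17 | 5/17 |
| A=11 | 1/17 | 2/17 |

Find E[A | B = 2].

9/2

P(B = 2) = 10/17.
Σ A·P over the event = 1·(3/17) + 4·(5/17) + 11·(2/17) = 45/17.
E[A | B = 2] = (45/17) / (10/17) = 9/2.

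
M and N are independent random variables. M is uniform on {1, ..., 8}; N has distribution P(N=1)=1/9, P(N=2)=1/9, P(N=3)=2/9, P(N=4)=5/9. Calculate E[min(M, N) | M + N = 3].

P(M + N = 3) = 1/36.
Summing min(M,N)·P(x,y) over outcomes with M + N = 3 gives 1/36.
E[min(M, N) | M + N = 3] = (1/36) / (1/36) = 1.

1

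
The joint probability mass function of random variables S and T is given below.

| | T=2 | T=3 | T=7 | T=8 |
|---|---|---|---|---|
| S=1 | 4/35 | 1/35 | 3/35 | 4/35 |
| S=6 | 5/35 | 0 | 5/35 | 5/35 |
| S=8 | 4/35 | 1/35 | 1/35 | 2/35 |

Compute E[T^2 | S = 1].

107/3

P(S = 1) = 12/35.
Σ T^2·P over the event = 4·(4/35) + 9·(1/35) + 49·(3/35) + 64·(4/35) = 428/35.
E[T^2 | S = 1] = (428/35) / (12/35) = 107/3.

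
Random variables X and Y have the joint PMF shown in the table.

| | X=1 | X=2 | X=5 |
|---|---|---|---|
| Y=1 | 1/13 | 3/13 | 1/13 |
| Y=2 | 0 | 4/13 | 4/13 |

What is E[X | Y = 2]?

7/2

P(Y = 2) = 8/13.
Summing X·P(X=x,Y=y) over the conditioning event gives 28/13.
E[X | Y = 2] = (28/13) / (8/13) = 7/2.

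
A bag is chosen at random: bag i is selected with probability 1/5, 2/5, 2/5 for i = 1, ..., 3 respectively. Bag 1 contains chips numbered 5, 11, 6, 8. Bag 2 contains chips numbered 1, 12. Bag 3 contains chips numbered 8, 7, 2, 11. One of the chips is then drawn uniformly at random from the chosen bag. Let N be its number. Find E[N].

69/10

E[N | bag 1] = (5+11+6+8)/4 = 15/2.
E[N | bag 2] = (1+12)/2 = 13/2.
E[N | bag 3] = (8+7+2+11)/4 = 7.
E[N] = (1/5)·(15/2) + (2/5)·(13/2) + (2/5)·(7) = 69/10.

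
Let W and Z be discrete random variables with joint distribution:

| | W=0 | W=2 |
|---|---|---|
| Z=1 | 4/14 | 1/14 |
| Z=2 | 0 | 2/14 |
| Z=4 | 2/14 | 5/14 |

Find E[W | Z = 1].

P(Z = 1) = 5/14.
Σ W·P over the event = 0·(4/14) + 2·(1/14) = 1/7.
E[W | Z = 1] = (1/7) / (5/14) = 2/5.

2/5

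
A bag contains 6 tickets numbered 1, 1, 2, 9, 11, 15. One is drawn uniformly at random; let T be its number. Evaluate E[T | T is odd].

37/5

P(T is odd) = 5/6.
Σ over the event: 1·1/3 + 9·1/6 + 11·1/6 + 15·1/6 = 37/6.
E[T | T is odd] = (37/6) / (5/6) = 37/5.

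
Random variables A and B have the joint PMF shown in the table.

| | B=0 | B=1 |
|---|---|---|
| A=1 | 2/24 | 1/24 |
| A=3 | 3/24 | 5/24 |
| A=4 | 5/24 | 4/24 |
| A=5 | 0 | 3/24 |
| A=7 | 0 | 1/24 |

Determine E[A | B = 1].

P(B = 1) = 7/12.
Σ A·P over the event = 1·(1/24) + 3·(5/24) + 4·(4/24) + 5·(3/24) + 7·(1/24) = 9/4.
E[A | B = 1] = (9/4) / (7/12) = 27/7.

27/7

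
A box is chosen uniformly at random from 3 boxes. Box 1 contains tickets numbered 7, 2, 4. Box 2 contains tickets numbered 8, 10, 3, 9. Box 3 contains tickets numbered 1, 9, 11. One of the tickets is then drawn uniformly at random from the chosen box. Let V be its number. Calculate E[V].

E[V | box 1] = (7+2+4)/3 = 13/3.
E[V | box 2] = (8+10+3+9)/4 = 15/2.
E[V | box 3] = (1+9+11)/3 = 7.
By the law of total expectation,
E[V] = (1/3)·(13/3) + (1/3)·(15/2) + (1/3)·(7) = 113/18.

113/18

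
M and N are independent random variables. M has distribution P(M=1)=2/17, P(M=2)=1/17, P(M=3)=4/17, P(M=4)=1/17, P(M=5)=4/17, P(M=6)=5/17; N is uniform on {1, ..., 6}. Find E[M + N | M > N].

402/53

P(M > N) = 53/102.
Summing (M+N)·P(x,y) over outcomes with M > N gives 67/17.
E[M + N | M > N] = (67/17) / (53/102) = 402/53.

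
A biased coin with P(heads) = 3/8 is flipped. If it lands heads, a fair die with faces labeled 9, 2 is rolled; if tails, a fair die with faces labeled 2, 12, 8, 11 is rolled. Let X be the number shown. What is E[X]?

E[X | heads] = (9+2)/2 = 11/2.
E[X | tails] = (2+12+8+11)/4 = 33/4.
E[X] = (3/8)·(11/2) + (5/8)·(33/4) = 231/32.

231/32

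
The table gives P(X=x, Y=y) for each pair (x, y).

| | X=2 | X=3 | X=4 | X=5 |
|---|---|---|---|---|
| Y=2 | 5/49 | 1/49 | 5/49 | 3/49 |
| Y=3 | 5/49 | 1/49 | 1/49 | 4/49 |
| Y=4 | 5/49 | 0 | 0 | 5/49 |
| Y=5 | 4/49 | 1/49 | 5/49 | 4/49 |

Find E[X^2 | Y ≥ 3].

99/7

P(Y ≥ 3) = 5/7.
Summing X^2·P(X=x,Y=y) over the conditioning event gives 495/49.
E[X^2 | Y ≥ 3] = (495/49) / (5/7) = 99/7.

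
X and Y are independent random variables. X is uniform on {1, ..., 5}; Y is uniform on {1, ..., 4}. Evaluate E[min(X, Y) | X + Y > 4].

33/14

P(X + Y > 4) = 7/10.
Summing min(X,Y)·P(x,y) over outcomes with X + Y > 4 gives 33/20.
E[min(X, Y) | X + Y > 4] = (33/20) / (7/10) = 33/14.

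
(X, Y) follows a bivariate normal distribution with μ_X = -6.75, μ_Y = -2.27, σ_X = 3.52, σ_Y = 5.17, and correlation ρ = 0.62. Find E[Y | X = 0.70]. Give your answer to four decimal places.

4.5142

For a bivariate normal, E[Y | X=x] = μ_Y + ρ·(σ_Y/σ_X)·(x − μ_X).
E[Y | X=0.70] = -2.27 + (0.62)·(5.17/3.52)·(0.70 − (-6.75)) = -2.27 + (0.91063)·(7.45) = 4.5142.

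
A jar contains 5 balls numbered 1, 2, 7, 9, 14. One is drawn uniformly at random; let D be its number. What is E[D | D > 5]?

10

P(D > 5) = 3/5.
Σ over the event: 7·1/5 + 9·1/5 + 14·1/5 = 6.
E[D | D > 5] = (6) / (3/5) = 10.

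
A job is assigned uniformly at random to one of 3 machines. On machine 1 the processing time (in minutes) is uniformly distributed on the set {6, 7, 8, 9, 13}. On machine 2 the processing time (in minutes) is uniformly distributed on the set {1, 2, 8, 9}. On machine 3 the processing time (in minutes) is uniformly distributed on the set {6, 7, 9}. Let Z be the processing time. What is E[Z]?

E[Z | machine 1] = (6+7+8+9+13)/5 = 43/5.
E[Z | machine 2] = (1+2+8+9)/4 = 5.
E[Z | machine 3] = (6+7+9)/3 = 22/3.
By the law of total expectation,
E[Z] = (1/3)·(43/5) + (1/3)·(5) + (1/3)·(22/3) = 314/45.

314/45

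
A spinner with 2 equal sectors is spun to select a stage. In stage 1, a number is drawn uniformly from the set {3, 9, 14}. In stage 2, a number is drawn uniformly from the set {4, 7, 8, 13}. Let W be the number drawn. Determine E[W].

E[W | stage 1] = (3+9+14)/3 = 26/3.
E[W | stage 2] = (4+7+8+13)/4 = 8.
E[W] = (1/2)·(26/3) + (1/2)·(8) = 25/3.

25/3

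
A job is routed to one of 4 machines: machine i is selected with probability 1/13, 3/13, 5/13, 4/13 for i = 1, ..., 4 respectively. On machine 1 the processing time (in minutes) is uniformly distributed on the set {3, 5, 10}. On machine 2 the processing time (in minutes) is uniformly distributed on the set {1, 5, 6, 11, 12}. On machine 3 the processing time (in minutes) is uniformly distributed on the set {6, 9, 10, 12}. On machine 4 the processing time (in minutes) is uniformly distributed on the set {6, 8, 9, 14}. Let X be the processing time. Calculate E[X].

441/52

E[X | machine 1] = (3+5+10)/3 = 6.
E[X | machine 2] = (1+5+6+11+12)/5 = 7.
E[X | machine 3] = (6+9+10+12)/4 = 37/4.
E[X | machine 4] = (6+8+9+14)/4 = 37/4.
By the law of total expectation,
E[X] = (1/13)·(6) + (3/13)·(7) + (5/13)·(37/4) + (4/13)·(37/4) = 441/52.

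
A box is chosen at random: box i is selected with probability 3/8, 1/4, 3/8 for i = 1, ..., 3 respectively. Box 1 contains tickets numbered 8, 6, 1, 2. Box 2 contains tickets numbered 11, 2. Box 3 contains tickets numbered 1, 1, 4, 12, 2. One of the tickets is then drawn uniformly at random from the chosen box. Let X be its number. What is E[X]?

151/32

E[X | box 1] = (8+6+1+2)/4 = 17/4.
E[X | box 2] = (11+2)/2 = 13/2.
E[X | box 3] = (1+1+4+12+2)/5 = 4.
E[X] = (3/8)·(17/4) + (1/4)·(13/2) + (3/8)·(4) = 151/32.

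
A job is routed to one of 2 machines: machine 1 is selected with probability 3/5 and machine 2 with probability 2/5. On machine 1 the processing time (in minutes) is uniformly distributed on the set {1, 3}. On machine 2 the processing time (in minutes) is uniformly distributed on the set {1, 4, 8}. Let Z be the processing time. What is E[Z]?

E[Z | machine 1] = (1+3)/2 = 2.
E[Z | machine 2] = (1+4+8)/3 = 13/3.
By the law of total expectation,
E[Z] = (3/5)·(2) + (2/5)·(13/3) = 44/15.

44/15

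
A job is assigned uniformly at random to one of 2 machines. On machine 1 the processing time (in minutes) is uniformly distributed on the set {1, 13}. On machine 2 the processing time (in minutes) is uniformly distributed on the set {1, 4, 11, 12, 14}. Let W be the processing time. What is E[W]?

E[W | machine 1] = (1+13)/2 = 7.
E[W | machine 2] = (1+4+11+12+14)/5 = 42/5.
E[W] = (1/2)·(7) + (1/2)·(42/5) = 77/10.

77/10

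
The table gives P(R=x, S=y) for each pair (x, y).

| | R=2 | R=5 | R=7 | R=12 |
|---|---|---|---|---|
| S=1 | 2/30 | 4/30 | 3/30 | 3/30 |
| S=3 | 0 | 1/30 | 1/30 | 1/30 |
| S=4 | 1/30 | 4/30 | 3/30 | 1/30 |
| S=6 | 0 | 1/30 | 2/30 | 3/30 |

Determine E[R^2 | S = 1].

229/4

P(S = 1) = 2/5.
Summing R^2·P(R=x,S=y) over the conditioning event gives 229/10.
E[R^2 | S = 1] = (229/10) / (2/5) = 229/4.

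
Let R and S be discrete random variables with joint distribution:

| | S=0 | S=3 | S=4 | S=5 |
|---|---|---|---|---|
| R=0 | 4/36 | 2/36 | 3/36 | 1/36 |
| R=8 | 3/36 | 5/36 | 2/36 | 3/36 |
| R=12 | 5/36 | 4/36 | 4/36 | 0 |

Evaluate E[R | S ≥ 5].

6

P(S ≥ 5) = 1/9.
Σ R·P over the event = 0·(1/36) + 8·(3/36) = 2/3.
E[R | S ≥ 5] = (2/3) / (1/9) = 6.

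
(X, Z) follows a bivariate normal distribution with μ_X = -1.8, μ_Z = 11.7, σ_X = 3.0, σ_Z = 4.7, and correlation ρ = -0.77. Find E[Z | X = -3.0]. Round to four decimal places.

13.1476

The regression of Z on X has slope ρ·σ_Z/σ_X and passes through (μ_X, μ_Z).
E[Z | X=-3.0] = 11.7 + (-0.77)·(4.7/3.0)·(-3.0 − (-1.8)) = 11.7 + (-1.2063)·(-1.2) = 13.1476.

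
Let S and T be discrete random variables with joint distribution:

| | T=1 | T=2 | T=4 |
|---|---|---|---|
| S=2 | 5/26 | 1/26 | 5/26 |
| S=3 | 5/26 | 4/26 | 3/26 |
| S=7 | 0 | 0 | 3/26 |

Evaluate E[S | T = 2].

14/5

P(T = 2) = 5/26.
Σ S·P over the event = 2·(1/26) + 3·(4/26) = 7/13.
E[S | T = 2] = (7/13) / (5/26) = 14/5.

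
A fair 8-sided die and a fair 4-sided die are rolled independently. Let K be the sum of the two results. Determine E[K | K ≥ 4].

216/29

P(K ≥ 4) = 29/32.
E[K | K ≥ 4] = (27/4) / (29/32) = 216/29.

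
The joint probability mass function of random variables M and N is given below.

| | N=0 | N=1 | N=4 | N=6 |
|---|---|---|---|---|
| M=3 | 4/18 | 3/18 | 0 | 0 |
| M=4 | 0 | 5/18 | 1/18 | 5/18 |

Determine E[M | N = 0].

P(N = 0) = 2/9.
Σ M·P over the event = 3·(4/18) = 2/3.
E[M | N = 0] = (2/3) / (2/9) = 3.

3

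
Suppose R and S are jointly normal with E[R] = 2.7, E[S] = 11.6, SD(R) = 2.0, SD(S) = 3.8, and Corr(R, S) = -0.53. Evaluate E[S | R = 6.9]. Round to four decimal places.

For a bivariate normal, E[S | R=x] = μ_S + ρ·(σ_S/σ_R)·(x − μ_R).
E[S | R=6.9] = 11.6 + (-0.53)·(3.8/2.0)·(6.9 − (2.7)) = 11.6 + (-1.007)·(4.2) = 7.3706.

7.3706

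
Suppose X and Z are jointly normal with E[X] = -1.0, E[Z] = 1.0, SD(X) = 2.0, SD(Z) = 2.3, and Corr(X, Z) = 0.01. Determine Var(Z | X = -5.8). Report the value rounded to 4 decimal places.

5.2895

For a bivariate normal, Var(Z | X=x) = σ_Z²(1 − ρ²).
Var(Z | X=-5.8) = (2.3)²·(1 − (0.01)²) = 5.29·0.9999 = 5.2895.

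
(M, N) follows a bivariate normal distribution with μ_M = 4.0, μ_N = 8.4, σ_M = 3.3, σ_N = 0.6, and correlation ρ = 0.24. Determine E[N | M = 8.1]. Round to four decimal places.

8.5789

For a bivariate normal, E[N | M=x] = μ_N + ρ·(σ_N/σ_M)·(x − μ_M).
E[N | M=8.1] = 8.4 + (0.24)·(0.6/3.3)·(8.1 − (4.0)) = 8.4 + (0.043636)·(4.1) = 8.5789.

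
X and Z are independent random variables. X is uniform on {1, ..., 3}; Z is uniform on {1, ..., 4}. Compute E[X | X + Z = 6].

5/2

Outcomes with X + Z = 6: (2,4), (3,3), each with probability 1/12.
E[X | X + Z = 6] = (2 + 3) / 2 = 5/2.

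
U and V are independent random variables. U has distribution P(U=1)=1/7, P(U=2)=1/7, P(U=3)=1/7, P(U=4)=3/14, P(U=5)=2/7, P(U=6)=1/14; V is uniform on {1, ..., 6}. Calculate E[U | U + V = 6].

P(U + V = 6) = 13/84.
Summing U·P(x,y) over outcomes with U + V = 6 gives 11/21.
E[U | U + V = 6] = (11/21) / (13/84) = 44/13.

44/13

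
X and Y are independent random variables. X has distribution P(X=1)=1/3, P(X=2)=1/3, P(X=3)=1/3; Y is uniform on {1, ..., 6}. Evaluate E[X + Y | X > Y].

4

P(X > Y) = 1/6.
Summing (X+Y)·P(x,y) over outcomes with X > Y gives 2/3.
E[X + Y | X > Y] = (2/3) / (1/6) = 4.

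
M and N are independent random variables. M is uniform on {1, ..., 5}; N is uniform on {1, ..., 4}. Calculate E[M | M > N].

4

Outcomes with M > N: (2,1), (3,1), (3,2), (4,1), (4,2), (4,3), (5,1), (5,2), (5,3), (5,4), each with probability 1/20.
E[M | M > N] = (2 + 3 + 3 + 4 + 4 + 4 + 5 + 5 + 5 + 5) / 10 = 4.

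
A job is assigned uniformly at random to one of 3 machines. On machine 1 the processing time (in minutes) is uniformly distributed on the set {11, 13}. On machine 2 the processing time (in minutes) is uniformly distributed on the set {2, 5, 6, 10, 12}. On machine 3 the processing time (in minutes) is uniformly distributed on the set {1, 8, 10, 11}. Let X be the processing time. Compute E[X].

53/6

E[X | machine 1] = (11+13)/2 = 12.
E[X | machine 2] = (2+5+6+10+12)/5 = 7.
E[X | machine 3] = (1+8+10+11)/4 = 15/2.
E[X] = (1/3)·(12) + (1/3)·(7) + (1/3)·(15/2) = 53/6.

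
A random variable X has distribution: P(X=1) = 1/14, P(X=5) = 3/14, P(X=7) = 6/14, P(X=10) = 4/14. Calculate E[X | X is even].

P(X is even) = 2/7.
Σ over the event: 10·2/7 = 20/7.
E[X | X is even] = (20/7) / (2/7) = 10.

10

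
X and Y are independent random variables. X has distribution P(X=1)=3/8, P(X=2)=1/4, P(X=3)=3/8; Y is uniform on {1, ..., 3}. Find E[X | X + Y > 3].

P(X + Y > 3) = 2/3.
Summing X·P(x,y) over outcomes with X + Y > 3 gives 19/12.
E[X | X + Y > 3] = (19/12) / (2/3) = 19/8.

19/8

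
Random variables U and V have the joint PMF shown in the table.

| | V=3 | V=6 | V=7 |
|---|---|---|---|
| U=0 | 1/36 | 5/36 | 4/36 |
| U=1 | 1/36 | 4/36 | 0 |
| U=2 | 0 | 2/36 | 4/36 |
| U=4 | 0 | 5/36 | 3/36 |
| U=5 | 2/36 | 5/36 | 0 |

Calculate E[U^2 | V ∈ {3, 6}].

P(V ∈ {3, 6}) = 25/36.
Σ U^2·P over the event = 0·(1/36) + 0·(5/36) + 1·(1/36) + 1·(4/36) + 4·(2/36) + 16·(5/36) + 25·(2/36) + 25·(5/36) = 67/9.
E[U^2 | V ∈ {3, 6}] = (67/9) / (25/36) = 268/25.

268/25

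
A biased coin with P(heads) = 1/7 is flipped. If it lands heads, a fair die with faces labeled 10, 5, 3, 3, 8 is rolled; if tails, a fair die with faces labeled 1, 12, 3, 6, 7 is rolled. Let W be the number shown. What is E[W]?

E[W | heads] = (10+5+3+3+8)/5 = 29/5.
E[W | tails] = (1+12+3+6+7)/5 = 29/5.
By the law of total expectation,
E[W] = (1/7)·(29/5) + (6/7)·(29/5) = 29/5.

29/5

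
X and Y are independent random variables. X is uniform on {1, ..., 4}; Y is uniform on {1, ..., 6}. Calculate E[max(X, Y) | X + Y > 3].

P(X + Y > 3) = 7/8.
Summing max(X,Y)·P(x,y) over outcomes with X + Y > 3 gives 89/24.
E[max(X, Y) | X + Y > 3] = (89/24) / (7/8) = 89/21.

89/21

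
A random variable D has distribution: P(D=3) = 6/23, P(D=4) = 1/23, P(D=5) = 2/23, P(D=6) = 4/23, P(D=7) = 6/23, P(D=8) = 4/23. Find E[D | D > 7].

P(D > 7) = 4/23.
Σ over the event: 8·4/23 = 32/23.
E[D | D > 7] = (32/23) / (4/23) = 8.

8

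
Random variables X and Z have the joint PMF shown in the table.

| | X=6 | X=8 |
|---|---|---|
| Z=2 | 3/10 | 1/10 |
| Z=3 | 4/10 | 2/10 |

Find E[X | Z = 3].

20/3

P(Z = 3) = 3/5.
Σ X·P over the event = 6·(4/10) + 8·(2/10) = 4.
E[X | Z = 3] = (4) / (3/5) = 20/3.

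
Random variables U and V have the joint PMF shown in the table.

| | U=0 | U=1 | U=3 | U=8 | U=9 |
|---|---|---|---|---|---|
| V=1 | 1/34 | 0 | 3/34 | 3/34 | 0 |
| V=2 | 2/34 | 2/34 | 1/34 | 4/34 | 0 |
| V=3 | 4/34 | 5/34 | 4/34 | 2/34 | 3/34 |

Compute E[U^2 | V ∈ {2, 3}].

P(V ∈ {2, 3}) = 27/34.
Summing U^2·P(U=x,V=y) over the conditioning event gives 679/34.
E[U^2 | V ∈ {2, 3}] = (679/34) / (27/34) = 679/27.

679/27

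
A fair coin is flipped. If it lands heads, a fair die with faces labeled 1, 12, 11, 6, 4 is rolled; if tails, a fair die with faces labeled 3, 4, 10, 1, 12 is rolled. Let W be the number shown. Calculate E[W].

32/5

E[W | heads] = (1+12+11+6+4)/5 = 34/5.
E[W | tails] = (3+4+10+1+12)/5 = 6.
By the law of total expectation,
E[W] = (1/2)·(34/5) + (1/2)·(6) = 32/5.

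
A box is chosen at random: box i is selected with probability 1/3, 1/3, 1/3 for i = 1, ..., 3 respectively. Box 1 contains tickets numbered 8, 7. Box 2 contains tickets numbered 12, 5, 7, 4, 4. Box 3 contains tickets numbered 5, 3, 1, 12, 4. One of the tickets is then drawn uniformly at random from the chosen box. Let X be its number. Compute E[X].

63/10

E[X | box 1] = (8+7)/2 = 15/2.
E[X | box 2] = (12+5+7+4+4)/5 = 32/5.
E[X | box 3] = (5+3+1+12+4)/5 = 5.
By the law of total expectation,
E[X] = (1/3)·(15/2) + (1/3)·(32/5) + (1/3)·(5) = 63/10.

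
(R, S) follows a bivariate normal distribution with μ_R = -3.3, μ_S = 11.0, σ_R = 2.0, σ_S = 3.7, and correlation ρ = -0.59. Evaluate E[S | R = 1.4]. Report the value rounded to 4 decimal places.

5.8700

For a bivariate normal, E[S | R=x] = μ_S + ρ·(σ_S/σ_R)·(x − μ_R).
E[S | R=1.4] = 11.0 + (-0.59)·(3.7/2.0)·(1.4 − (-3.3)) = 11.0 + (-1.0915)·(4.7) = 5.8700.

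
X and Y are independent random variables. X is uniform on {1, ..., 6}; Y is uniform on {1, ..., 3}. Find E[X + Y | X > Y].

P(X > Y) = 2/3.
Summing (X+Y)·P(x,y) over outcomes with X > Y gives 25/6.
E[X + Y | X > Y] = (25/6) / (2/3) = 25/4.

25/4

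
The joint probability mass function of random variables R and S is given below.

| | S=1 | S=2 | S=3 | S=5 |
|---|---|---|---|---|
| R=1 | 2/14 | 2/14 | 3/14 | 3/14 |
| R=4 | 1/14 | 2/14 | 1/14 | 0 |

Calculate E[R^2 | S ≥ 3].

22/7

P(S ≥ 3) = 1/2.
Σ R^2·P over the event = 1·(3/14) + 1·(3/14) + 16·(1/14) = 11/7.
E[R^2 | S ≥ 3] = (11/7) / (1/2) = 22/7.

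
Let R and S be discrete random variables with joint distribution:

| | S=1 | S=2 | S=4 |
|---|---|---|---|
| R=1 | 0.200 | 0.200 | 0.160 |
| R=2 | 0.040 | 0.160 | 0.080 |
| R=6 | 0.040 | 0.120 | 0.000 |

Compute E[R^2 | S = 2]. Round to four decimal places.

P(S = 2) = 0.480.
Σ R^2·P over the event = 1·(0.200) + 4·(0.160) + 36·(0.120) = 5.160.
E[R^2 | S = 2] = (5.160) / (0.480) = 10.7500.

10.7500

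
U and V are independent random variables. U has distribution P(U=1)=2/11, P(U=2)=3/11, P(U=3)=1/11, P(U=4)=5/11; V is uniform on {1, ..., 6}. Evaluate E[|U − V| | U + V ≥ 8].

8/5

P(U + V ≥ 8) = 10/33.
Summing |U−V|·P(x,y) over outcomes with U + V ≥ 8 gives 16/33.
E[|U − V| | U + V ≥ 8] = (16/33) / (10/33) = 8/5.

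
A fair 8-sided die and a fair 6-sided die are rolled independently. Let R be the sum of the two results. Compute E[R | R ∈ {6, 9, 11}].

P(R ∈ {6, 9, 11}) = 5/16.
Σ over the event: 6·5/48 + 9·1/8 + 11·1/12 = 8/3.
E[R | R ∈ {6, 9, 11}] = (8/3) / (5/16) = 128/15.

128/15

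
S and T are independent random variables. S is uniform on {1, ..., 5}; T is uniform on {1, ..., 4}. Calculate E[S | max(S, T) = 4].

Outcomes with max(S, T) = 4: (1,4), (2,4), (3,4), (4,1), (4,2), (4,3), (4,4), each with probability 1/20.
E[S | max(S, T) = 4] = (1 + 2 + 3 + 4 + 4 + 4 + 4) / 7 = 22/7.

22/7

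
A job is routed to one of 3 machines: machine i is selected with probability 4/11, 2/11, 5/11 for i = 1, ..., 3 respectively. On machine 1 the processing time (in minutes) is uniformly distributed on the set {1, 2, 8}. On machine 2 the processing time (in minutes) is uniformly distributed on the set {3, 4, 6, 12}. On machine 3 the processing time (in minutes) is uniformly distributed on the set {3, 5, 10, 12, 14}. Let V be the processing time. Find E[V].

E[V | machine 1] = (1+2+8)/3 = 11/3.
E[V | machine 2] = (3+4+6+12)/4 = 25/4.
E[V | machine 3] = (3+5+10+12+14)/5 = 44/5.
E[V] = (4/11)·(11/3) + (2/11)·(25/4) + (5/11)·(44/5) = 427/66.

427/66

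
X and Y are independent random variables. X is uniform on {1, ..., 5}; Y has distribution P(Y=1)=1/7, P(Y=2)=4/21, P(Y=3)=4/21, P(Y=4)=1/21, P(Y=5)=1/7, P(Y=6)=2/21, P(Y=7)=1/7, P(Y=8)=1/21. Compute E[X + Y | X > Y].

P(X > Y) = 11/35.
Summing (X+Y)·P(x,y) over outcomes with X > Y gives 13/7.
E[X + Y | X > Y] = (13/7) / (11/35) = 65/11.

65/11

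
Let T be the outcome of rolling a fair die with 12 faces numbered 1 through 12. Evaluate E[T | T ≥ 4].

8

Given T ≥ 4, T is equally likely to be any of {4, 5, 6, 7, 8, 9, 10, 11, 12}.
E[T | T ≥ 4] = (4 + 5 + 6 + 7 + 8 + 9 + 10 + 11 + 12) / 9 = 8.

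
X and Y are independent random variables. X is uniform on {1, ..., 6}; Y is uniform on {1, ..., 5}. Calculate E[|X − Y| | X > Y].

7/3

P(X > Y) = 1/2.
Summing |X−Y|·P(x,y) over outcomes with X > Y gives 7/6.
E[|X − Y| | X > Y] = (7/6) / (1/2) = 7/3.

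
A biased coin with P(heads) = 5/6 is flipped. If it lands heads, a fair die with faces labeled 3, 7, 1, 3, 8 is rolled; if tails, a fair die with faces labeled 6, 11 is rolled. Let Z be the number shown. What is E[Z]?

E[Z | heads] = (3+7+1+3+8)/5 = 22/5.
E[Z | tails] = (6+11)/2 = 17/2.
By the law of total expectation,
E[Z] = (5/6)·(22/5) + (1/6)·(17/2) = 61/12.

61/12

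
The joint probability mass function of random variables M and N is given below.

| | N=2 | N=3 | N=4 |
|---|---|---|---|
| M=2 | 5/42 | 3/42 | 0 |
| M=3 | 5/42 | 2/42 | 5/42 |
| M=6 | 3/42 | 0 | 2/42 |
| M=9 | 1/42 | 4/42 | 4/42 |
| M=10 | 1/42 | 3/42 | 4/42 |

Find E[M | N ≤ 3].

P(N ≤ 3) = 9/14.
Summing M·P(M=x,N=y) over the conditioning event gives 10/3.
E[M | N ≤ 3] = (10/3) / (9/14) = 140/27.

140/27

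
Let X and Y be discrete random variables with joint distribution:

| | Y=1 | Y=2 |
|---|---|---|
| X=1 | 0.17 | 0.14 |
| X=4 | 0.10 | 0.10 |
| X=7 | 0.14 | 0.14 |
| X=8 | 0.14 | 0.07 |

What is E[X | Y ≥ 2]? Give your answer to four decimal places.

P(Y ≥ 2) = 0.45.
Summing X·P(X=x,Y=y) over the conditioning event gives 2.08.
E[X | Y ≥ 2] = (2.08) / (0.45) = 4.6222.

4.6222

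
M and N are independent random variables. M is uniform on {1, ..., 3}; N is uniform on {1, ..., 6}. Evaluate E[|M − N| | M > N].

4/3

Outcomes with M > N: (2,1), (3,1), (3,2), each with probability 1/18.
E[|M − N| | M > N] = (1 + 2 + 1) / 3 = 4/3.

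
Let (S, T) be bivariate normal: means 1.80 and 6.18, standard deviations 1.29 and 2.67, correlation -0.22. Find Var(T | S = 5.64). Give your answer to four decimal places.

6.7839

For a bivariate normal, Var(T | S=x) = σ_T²(1 − ρ²).
Var(T | S=5.64) = (2.67)²·(1 − (-0.22)²) = 7.1289·0.9516 = 6.7839.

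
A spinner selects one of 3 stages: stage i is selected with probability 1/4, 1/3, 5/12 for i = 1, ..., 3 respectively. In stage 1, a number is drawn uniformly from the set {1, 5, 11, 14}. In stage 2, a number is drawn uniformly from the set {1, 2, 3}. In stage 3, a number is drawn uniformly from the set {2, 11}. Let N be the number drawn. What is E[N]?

85/16

E[N | stage 1] = (1+5+11+14)/4 = 31/4.
E[N | stage 2] = (1+2+3)/3 = 2.
E[N | stage 3] = (2+11)/2 = 13/2.
By the law of total expectation,
E[N] = (1/4)·(31/4) + (1/3)·(2) + (5/12)·(13/2) = 85/16.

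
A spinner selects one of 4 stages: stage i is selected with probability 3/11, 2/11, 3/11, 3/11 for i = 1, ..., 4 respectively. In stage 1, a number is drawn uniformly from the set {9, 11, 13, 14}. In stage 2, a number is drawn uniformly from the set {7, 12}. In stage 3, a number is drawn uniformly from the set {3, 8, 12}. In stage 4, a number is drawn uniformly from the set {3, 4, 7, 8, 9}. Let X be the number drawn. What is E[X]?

E[X | stage 1] = (9+11+13+14)/4 = 47/4.
E[X | stage 2] = (7+12)/2 = 19/2.
E[X | stage 3] = (3+8+12)/3 = 23/3.
E[X | stage 4] = (3+4+7+8+9)/5 = 31/5.
By the law of total expectation,
E[X] = (3/11)·(47/4) + (2/11)·(19/2) + (3/11)·(23/3) + (3/11)·(31/5) = 1917/220.

1917/220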